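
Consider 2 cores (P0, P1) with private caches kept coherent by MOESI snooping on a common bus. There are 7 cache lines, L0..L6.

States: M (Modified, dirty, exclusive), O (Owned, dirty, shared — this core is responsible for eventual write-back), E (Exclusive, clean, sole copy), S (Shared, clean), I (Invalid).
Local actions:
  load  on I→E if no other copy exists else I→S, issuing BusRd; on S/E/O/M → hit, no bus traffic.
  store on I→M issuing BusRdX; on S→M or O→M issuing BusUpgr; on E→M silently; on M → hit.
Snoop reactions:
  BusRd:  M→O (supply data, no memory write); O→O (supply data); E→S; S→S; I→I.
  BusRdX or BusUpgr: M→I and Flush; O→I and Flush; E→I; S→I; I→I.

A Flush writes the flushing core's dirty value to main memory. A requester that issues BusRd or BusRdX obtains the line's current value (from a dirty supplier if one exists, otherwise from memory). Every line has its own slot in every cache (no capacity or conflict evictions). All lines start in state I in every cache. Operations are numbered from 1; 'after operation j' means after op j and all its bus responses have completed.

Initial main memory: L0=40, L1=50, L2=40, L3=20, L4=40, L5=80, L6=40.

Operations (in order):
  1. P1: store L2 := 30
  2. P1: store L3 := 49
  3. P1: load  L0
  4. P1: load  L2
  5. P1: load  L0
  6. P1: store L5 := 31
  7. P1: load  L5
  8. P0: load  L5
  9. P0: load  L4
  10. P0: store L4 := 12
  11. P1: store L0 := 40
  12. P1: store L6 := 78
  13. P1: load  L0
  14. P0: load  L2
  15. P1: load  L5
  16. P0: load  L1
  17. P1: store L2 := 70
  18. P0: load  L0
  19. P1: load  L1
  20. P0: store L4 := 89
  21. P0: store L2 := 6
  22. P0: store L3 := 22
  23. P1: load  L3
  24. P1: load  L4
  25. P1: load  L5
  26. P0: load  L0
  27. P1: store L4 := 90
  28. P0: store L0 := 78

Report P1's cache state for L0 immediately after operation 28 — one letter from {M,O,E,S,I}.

  op1 P1: store L2 := 30 → I/M on L2; bus BusRdX; mem=40
  op2 P1: store L3 := 49 → I/M on L3; bus BusRdX; mem=20
  op3 P1: load  L0 → I/E on L0; bus BusRd; mem=40
  op4 P1: load  L2 → I/M on L2; bus (none); mem=40
  op5 P1: load  L0 → I/E on L0; bus (none); mem=40
  op6 P1: store L5 := 31 → I/M on L5; bus BusRdX; mem=80
  op7 P1: load  L5 → I/M on L5; bus (none); mem=80
  op8 P0: load  L5 → S/O on L5; bus BusRd; mem=80
  op9 P0: load  L4 → E/I on L4; bus BusRd; mem=40
  op10 P0: store L4 := 12 → M/I on L4; bus (none); mem=40
  op11 P1: store L0 := 40 → I/M on L0; bus (none); mem=40
  op12 P1: store L6 := 78 → I/M on L6; bus BusRdX; mem=40
  op13 P1: load  L0 → I/M on L0; bus (none); mem=40
  op14 P0: load  L2 → S/O on L2; bus BusRd; mem=40
  op15 P1: load  L5 → S/O on L5; bus (none); mem=80
  op16 P0: load  L1 → E/I on L1; bus BusRd; mem=50
  op17 P1: store L2 := 70 → I/M on L2; bus BusUpgr; mem=40
  op18 P0: load  L0 → S/O on L0; bus BusRd; mem=40
  op19 P1: load  L1 → S/S on L1; bus BusRd; mem=50
  op20 P0: store L4 := 89 → M/I on L4; bus (none); mem=40
  op21 P0: store L2 := 6 → M/I on L2; bus BusRdX Flush; mem=70
  op22 P0: store L3 := 22 → M/I on L3; bus BusRdX Flush; mem=49
  op23 P1: load  L3 → O/S on L3; bus BusRd; mem=49
  op24 P1: load  L4 → O/S on L4; bus BusRd; mem=40
  op25 P1: load  L5 → S/O on L5; bus (none); mem=80
  op26 P0: load  L0 → S/O on L0; bus (none); mem=40
  op27 P1: store L4 := 90 → I/M on L4; bus BusUpgr Flush; mem=89
  op28 P0: store L0 := 78 → M/I on L0; bus BusUpgr Flush; mem=40

state = I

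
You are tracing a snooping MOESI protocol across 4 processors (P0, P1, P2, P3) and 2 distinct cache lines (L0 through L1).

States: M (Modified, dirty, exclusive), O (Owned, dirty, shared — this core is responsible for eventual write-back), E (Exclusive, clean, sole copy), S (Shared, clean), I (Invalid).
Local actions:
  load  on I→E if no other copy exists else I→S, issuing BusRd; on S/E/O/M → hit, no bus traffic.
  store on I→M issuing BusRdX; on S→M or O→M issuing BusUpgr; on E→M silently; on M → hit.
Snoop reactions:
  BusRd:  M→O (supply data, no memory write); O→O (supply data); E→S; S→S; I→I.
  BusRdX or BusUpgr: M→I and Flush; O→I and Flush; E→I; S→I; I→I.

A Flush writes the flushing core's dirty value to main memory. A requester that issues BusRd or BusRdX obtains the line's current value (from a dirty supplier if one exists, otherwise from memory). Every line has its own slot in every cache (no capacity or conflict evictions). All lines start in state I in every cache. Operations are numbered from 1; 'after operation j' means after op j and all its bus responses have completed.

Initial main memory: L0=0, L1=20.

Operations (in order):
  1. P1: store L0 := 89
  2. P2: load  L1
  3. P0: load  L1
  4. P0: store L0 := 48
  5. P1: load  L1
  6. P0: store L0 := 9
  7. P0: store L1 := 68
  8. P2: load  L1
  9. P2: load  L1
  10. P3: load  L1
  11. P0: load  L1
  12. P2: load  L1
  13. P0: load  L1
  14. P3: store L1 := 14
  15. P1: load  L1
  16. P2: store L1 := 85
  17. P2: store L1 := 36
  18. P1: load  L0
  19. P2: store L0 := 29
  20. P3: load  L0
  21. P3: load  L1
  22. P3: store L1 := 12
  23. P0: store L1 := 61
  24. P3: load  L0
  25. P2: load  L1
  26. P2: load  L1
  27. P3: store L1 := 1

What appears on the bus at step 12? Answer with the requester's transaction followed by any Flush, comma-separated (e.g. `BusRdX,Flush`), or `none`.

[1] P1: store L0 := 89 | P0:I, P1:M(89), P2:I, P3:I | bus: BusRdX
[2] P2: load  L1 | P0:I, P1:I, P2:E(20), P3:I | bus: BusRd
[3] P0: load  L1 | P0:S(20), P1:I, P2:S(20), P3:I | bus: BusRd
[4] P0: store L0 := 48 | P0:M(48), P1:I, P2:I, P3:I | bus: BusRdX,Flush
[5] P1: load  L1 | P0:S(20), P1:S(20), P2:S(20), P3:I | bus: BusRd
[6] P0: store L0 := 9 | P0:M(9), P1:I, P2:I, P3:I | bus: none
[7] P0: store L1 := 68 | P0:M(68), P1:I, P2:I, P3:I | bus: BusUpgr
[8] P2: load  L1 | P0:O(68), P1:I, P2:S(68), P3:I | bus: BusRd
[9] P2: load  L1 | P0:O(68), P1:I, P2:S(68), P3:I | bus: none
[10] P3: load  L1 | P0:O(68), P1:I, P2:S(68), P3:S(68) | bus: BusRd
[11] P0: load  L1 | P0:O(68), P1:I, P2:S(68), P3:S(68) | bus: none
[12] P2: load  L1 | P0:O(68), P1:I, P2:S(68), P3:S(68) | bus: none
[13] P0: load  L1 | P0:O(68), P1:I, P2:S(68), P3:S(68) | bus: none
[14] P3: store L1 := 14 | P0:I, P1:I, P2:I, P3:M(14) | bus: BusUpgr,Flush
[15] P1: load  L1 | P0:I, P1:S(14), P2:I, P3:O(14) | bus: BusRd
[16] P2: store L1 := 85 | P0:I, P1:I, P2:M(85), P3:I | bus: BusRdX,Flush
[17] P2: store L1 := 36 | P0:I, P1:I, P2:M(36), P3:I | bus: none
[18] P1: load  L0 | P0:O(9), P1:S(9), P2:I, P3:I | bus: BusRd
[19] P2: store L0 := 29 | P0:I, P1:I, P2:M(29), P3:I | bus: BusRdX,Flush
[20] P3: load  L0 | P0:I, P1:I, P2:O(29), P3:S(29) | bus: BusRd
[21] P3: load  L1 | P0:I, P1:I, P2:O(36), P3:S(36) | bus: BusRd
[22] P3: store L1 := 12 | P0:I, P1:I, P2:I, P3:M(12) | bus: BusUpgr,Flush
[23] P0: store L1 := 61 | P0:M(61), P1:I, P2:I, P3:I | bus: BusRdX,Flush
[24] P3: load  L0 | P0:I, P1:I, P2:O(29), P3:S(29) | bus: none
[25] P2: load  L1 | P0:O(61), P1:I, P2:S(61), P3:I | bus: BusRd
[26] P2: load  L1 | P0:O(61), P1:I, P2:S(61), P3:I | bus: none
[27] P3: store L1 := 1 | P0:I, P1:I, P2:I, P3:M(1) | bus: BusRdX,Flush

bus = none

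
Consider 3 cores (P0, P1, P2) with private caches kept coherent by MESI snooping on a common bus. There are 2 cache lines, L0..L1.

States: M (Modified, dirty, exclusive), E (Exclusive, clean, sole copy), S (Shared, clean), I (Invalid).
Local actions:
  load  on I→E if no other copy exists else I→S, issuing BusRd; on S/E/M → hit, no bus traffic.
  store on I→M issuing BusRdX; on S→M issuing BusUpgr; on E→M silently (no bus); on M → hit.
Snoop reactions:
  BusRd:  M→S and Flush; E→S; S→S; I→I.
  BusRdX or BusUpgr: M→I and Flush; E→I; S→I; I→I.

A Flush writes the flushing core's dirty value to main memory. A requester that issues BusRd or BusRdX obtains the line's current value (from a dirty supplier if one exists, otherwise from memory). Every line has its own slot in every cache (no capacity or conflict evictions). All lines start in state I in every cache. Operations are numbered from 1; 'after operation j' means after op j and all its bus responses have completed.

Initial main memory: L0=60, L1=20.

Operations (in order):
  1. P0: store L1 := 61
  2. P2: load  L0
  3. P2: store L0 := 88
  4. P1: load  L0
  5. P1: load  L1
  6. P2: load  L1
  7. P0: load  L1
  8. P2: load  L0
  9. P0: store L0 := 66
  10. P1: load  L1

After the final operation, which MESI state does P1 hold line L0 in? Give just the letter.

state = I

1. P0: store L1 := 61  bus=[BusRdX]  L1: P0=M P1=I P2=I  mem[L1]=20
2. P2: load  L0  bus=[BusRd]  L0: P0=I P1=I P2=E  mem[L0]=60
3. P2: store L0 := 88  bus=[-]  L0: P0=I P1=I P2=M  mem[L0]=60
4. P1: load  L0  bus=[BusRd,Flush]  L0: P0=I P1=S P2=S  mem[L0]=88
5. P1: load  L1  bus=[BusRd,Flush]  L1: P0=S P1=S P2=I  mem[L1]=61
6. P2: load  L1  bus=[BusRd]  L1: P0=S P1=S P2=S  mem[L1]=61
7. P0: load  L1  bus=[-]  L1: P0=S P1=S P2=S  mem[L1]=61
8. P2: load  L0  bus=[-]  L0: P0=I P1=S P2=S  mem[L0]=88
9. P0: store L0 := 66  bus=[BusRdX]  L0: P0=M P1=I P2=I  mem[L0]=88
10. P1: load  L1  bus=[-]  L1: P0=S P1=S P2=S  mem[L1]=61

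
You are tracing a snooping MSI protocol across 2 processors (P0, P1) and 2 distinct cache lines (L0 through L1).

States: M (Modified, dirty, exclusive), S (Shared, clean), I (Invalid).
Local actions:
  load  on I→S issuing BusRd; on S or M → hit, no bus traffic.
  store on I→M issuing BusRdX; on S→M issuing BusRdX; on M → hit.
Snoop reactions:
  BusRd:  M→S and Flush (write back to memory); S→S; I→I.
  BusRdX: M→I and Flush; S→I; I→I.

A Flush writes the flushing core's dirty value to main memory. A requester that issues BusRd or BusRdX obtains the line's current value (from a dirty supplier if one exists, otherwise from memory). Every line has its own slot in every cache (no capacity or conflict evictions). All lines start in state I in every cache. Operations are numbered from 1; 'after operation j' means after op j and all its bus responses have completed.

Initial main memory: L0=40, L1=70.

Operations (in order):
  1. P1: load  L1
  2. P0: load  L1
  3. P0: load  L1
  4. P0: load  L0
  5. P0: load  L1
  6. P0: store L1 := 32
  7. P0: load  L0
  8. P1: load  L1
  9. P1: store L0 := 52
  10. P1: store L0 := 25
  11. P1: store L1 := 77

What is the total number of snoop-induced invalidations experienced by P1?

step 1: P1: load  L1  ⟶  IS  (L1)  txn=BusRd  M[L1]=70
step 2: P0: load  L1  ⟶  SS  (L1)  txn=BusRd  M[L1]=70
step 3: P0: load  L1  ⟶  SS  (L1)  txn=∅  M[L1]=70
step 4: P0: load  L0  ⟶  SI  (L0)  txn=BusRd  M[L0]=40
step 5: P0: load  L1  ⟶  SS  (L1)  txn=∅  M[L1]=70
step 6: P0: store L1 := 32  ⟶  MI  (L1)  txn=BusRdX  M[L1]=70
step 7: P0: load  L0  ⟶  SI  (L0)  txn=∅  M[L0]=40
step 8: P1: load  L1  ⟶  SS  (L1)  txn=BusRd+Flush  M[L1]=32
step 9: P1: store L0 := 52  ⟶  IM  (L0)  txn=BusRdX  M[L0]=40
step 10: P1: store L0 := 25  ⟶  IM  (L0)  txn=∅  M[L0]=40
step 11: P1: store L1 := 77  ⟶  IM  (L1)  txn=BusRdX  M[L1]=32

invalidations = 1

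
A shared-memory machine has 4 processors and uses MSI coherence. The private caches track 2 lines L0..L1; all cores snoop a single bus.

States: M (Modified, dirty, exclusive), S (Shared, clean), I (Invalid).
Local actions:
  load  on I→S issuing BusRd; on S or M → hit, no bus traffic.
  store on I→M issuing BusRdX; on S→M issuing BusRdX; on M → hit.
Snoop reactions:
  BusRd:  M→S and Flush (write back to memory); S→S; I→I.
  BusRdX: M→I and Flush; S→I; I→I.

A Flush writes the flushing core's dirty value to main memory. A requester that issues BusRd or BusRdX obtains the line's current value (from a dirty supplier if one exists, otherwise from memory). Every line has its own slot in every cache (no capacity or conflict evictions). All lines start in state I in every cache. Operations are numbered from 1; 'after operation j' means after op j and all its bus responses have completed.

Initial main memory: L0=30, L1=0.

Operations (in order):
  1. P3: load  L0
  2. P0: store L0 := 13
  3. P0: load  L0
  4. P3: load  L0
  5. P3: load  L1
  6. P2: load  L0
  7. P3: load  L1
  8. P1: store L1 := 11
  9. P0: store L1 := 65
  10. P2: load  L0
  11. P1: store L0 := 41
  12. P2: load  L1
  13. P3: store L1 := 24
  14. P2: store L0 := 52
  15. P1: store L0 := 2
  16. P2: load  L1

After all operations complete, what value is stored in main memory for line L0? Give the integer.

memory[L0] = 52

[1] P3: load  L0 | P0:I, P1:I, P2:I, P3:S(30) | bus: BusRd
[2] P0: store L0 := 13 | P0:M(13), P1:I, P2:I, P3:I | bus: BusRdX
[3] P0: load  L0 | P0:M(13), P1:I, P2:I, P3:I | bus: none
[4] P3: load  L0 | P0:S(13), P1:I, P2:I, P3:S(13) | bus: BusRd,Flush
[5] P3: load  L1 | P0:I, P1:I, P2:I, P3:S(0) | bus: BusRd
[6] P2: load  L0 | P0:S(13), P1:I, P2:S(13), P3:S(13) | bus: BusRd
[7] P3: load  L1 | P0:I, P1:I, P2:I, P3:S(0) | bus: none
[8] P1: store L1 := 11 | P0:I, P1:M(11), P2:I, P3:I | bus: BusRdX
[9] P0: store L1 := 65 | P0:M(65), P1:I, P2:I, P3:I | bus: BusRdX,Flush
[10] P2: load  L0 | P0:S(13), P1:I, P2:S(13), P3:S(13) | bus: none
[11] P1: store L0 := 41 | P0:I, P1:M(41), P2:I, P3:I | bus: BusRdX
[12] P2: load  L1 | P0:S(65), P1:I, P2:S(65), P3:I | bus: BusRd,Flush
[13] P3: store L1 := 24 | P0:I, P1:I, P2:I, P3:M(24) | bus: BusRdX
[14] P2: store L0 := 52 | P0:I, P1:I, P2:M(52), P3:I | bus: BusRdX,Flush
[15] P1: store L0 := 2 | P0:I, P1:M(2), P2:I, P3:I | bus: BusRdX,Flush
[16] P2: load  L1 | P0:I, P1:I, P2:S(24), P3:S(24) | bus: BusRd,Flush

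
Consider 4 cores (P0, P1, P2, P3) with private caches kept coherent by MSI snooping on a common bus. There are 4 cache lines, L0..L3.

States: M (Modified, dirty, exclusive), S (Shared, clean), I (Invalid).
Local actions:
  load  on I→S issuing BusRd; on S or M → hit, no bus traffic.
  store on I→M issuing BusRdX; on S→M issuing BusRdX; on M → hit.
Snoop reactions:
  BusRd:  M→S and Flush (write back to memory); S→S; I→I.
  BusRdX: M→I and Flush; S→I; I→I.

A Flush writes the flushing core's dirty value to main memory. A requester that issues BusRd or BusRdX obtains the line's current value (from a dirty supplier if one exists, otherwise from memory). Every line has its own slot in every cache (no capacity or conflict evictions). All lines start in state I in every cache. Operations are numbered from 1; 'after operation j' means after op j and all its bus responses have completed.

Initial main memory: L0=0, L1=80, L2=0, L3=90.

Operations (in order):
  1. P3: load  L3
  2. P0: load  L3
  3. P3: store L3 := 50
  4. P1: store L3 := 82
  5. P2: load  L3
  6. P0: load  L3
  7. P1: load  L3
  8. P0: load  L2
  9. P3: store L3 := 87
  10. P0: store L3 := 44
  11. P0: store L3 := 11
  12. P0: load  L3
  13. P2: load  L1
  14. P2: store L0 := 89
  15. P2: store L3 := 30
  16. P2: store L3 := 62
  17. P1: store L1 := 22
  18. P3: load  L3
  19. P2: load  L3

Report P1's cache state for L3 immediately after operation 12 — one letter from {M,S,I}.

state = I

1. P3: load  L3  bus=[BusRd]  L3: P0=I P1=I P2=I P3=S  mem[L3]=90
2. P0: load  L3  bus=[BusRd]  L3: P0=S P1=I P2=I P3=S  mem[L3]=90
3. P3: store L3 := 50  bus=[BusRdX]  L3: P0=I P1=I P2=I P3=M  mem[L3]=90
4. P1: store L3 := 82  bus=[BusRdX,Flush]  L3: P0=I P1=M P2=I P3=I  mem[L3]=50
5. P2: load  L3  bus=[BusRd,Flush]  L3: P0=I P1=S P2=S P3=I  mem[L3]=82
6. P0: load  L3  bus=[BusRd]  L3: P0=S P1=S P2=S P3=I  mem[L3]=82
7. P1: load  L3  bus=[-]  L3: P0=S P1=S P2=S P3=I  mem[L3]=82
8. P0: load  L2  bus=[BusRd]  L2: P0=S P1=I P2=I P3=I  mem[L2]=0
9. P3: store L3 := 87  bus=[BusRdX]  L3: P0=I P1=I P2=I P3=M  mem[L3]=82
10. P0: store L3 := 44  bus=[BusRdX,Flush]  L3: P0=M P1=I P2=I P3=I  mem[L3]=87
11. P0: store L3 := 11  bus=[-]  L3: P0=M P1=I P2=I P3=I  mem[L3]=87
12. P0: load  L3  bus=[-]  L3: P0=M P1=I P2=I P3=I  mem[L3]=87
13. P2: load  L1  bus=[BusRd]  L1: P0=I P1=I P2=S P3=I  mem[L1]=80
14. P2: store L0 := 89  bus=[BusRdX]  L0: P0=I P1=I P2=M P3=I  mem[L0]=0
15. P2: store L3 := 30  bus=[BusRdX,Flush]  L3: P0=I P1=I P2=M P3=I  mem[L3]=11
16. P2: store L3 := 62  bus=[-]  L3: P0=I P1=I P2=M P3=I  mem[L3]=11
17. P1: store L1 := 22  bus=[BusRdX]  L1: P0=I P1=M P2=I P3=I  mem[L1]=80
18. P3: load  L3  bus=[BusRd,Flush]  L3: P0=I P1=I P2=S P3=S  mem[L3]=62
19. P2: load  L3  bus=[-]  L3: P0=I P1=I P2=S P3=S  mem[L3]=62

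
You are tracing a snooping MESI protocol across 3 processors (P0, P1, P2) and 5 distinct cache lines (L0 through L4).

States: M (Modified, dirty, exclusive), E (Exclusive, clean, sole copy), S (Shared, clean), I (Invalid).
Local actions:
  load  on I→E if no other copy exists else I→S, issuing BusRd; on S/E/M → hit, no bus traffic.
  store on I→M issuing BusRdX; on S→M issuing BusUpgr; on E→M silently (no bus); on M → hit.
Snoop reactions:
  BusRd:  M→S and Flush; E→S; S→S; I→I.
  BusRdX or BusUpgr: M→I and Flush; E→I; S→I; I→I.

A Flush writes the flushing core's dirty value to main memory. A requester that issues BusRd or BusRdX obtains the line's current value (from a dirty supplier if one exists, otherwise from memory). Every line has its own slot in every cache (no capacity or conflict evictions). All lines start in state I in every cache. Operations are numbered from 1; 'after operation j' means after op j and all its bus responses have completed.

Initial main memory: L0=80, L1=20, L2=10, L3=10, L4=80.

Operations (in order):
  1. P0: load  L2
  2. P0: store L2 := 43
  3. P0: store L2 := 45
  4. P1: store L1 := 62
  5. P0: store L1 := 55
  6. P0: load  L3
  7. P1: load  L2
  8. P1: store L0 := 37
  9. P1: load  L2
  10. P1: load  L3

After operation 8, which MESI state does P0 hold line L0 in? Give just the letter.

state = I

  op1 P0: load  L2 → E/I/I on L2; bus BusRd; mem=10
  op2 P0: store L2 := 43 → M/I/I on L2; bus (none); mem=10
  op3 P0: store L2 := 45 → M/I/I on L2; bus (none); mem=10
  op4 P1: store L1 := 62 → I/M/I on L1; bus BusRdX; mem=20
  op5 P0: store L1 := 55 → M/I/I on L1; bus BusRdX Flush; mem=62
  op6 P0: load  L3 → E/I/I on L3; bus BusRd; mem=10
  op7 P1: load  L2 → S/S/I on L2; bus BusRd Flush; mem=45
  op8 P1: store L0 := 37 → I/M/I on L0; bus BusRdX; mem=80
  op9 P1: load  L2 → S/S/I on L2; bus (none); mem=45
  op10 P1: load  L3 → S/S/I on L3; bus BusRd; mem=10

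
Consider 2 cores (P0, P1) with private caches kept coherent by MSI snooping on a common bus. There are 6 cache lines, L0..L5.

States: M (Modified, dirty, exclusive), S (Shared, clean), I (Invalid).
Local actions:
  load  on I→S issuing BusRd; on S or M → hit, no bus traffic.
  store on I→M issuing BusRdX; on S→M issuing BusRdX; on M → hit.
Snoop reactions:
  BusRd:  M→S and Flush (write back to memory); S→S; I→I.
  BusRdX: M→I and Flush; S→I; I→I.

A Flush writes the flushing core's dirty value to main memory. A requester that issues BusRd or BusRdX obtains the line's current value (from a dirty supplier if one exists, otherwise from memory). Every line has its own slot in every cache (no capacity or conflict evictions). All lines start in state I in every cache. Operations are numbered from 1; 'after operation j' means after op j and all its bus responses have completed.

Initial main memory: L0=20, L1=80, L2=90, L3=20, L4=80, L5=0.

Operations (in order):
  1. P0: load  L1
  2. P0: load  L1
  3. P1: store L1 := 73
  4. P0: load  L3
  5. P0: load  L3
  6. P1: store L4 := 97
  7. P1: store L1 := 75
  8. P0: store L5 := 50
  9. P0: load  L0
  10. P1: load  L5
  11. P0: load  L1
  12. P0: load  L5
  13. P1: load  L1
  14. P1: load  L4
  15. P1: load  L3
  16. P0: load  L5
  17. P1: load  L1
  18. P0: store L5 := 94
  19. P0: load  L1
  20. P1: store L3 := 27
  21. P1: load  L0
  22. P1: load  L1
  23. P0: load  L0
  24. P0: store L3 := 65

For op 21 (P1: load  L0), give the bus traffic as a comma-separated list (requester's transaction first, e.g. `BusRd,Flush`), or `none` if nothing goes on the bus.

step 1: P0: load  L1  ⟶  SI  (L1)  txn=BusRd  M[L1]=80
step 2: P0: load  L1  ⟶  SI  (L1)  txn=∅  M[L1]=80
step 3: P1: store L1 := 73  ⟶  IM  (L1)  txn=BusRdX  M[L1]=80
step 4: P0: load  L3  ⟶  SI  (L3)  txn=BusRd  M[L3]=20
step 5: P0: load  L3  ⟶  SI  (L3)  txn=∅  M[L3]=20
step 6: P1: store L4 := 97  ⟶  IM  (L4)  txn=BusRdX  M[L4]=80
step 7: P1: store L1 := 75  ⟶  IM  (L1)  txn=∅  M[L1]=80
step 8: P0: store L5 := 50  ⟶  MI  (L5)  txn=BusRdX  M[L5]=0
step 9: P0: load  L0  ⟶  SI  (L0)  txn=BusRd  M[L0]=20
step 10: P1: load  L5  ⟶  SS  (L5)  txn=BusRd+Flush  M[L5]=50
step 11: P0: load  L1  ⟶  SS  (L1)  txn=BusRd+Flush  M[L1]=75
step 12: P0: load  L5  ⟶  SS  (L5)  txn=∅  M[L5]=50
step 13: P1: load  L1  ⟶  SS  (L1)  txn=∅  M[L1]=75
step 14: P1: load  L4  ⟶  IM  (L4)  txn=∅  M[L4]=80
step 15: P1: load  L3  ⟶  SS  (L3)  txn=BusRd  M[L3]=20
step 16: P0: load  L5  ⟶  SS  (L5)  txn=∅  M[L5]=50
step 17: P1: load  L1  ⟶  SS  (L1)  txn=∅  M[L1]=75
step 18: P0: store L5 := 94  ⟶  MI  (L5)  txn=BusRdX  M[L5]=50
step 19: P0: load  L1  ⟶  SS  (L1)  txn=∅  M[L1]=75
step 20: P1: store L3 := 27  ⟶  IM  (L3)  txn=BusRdX  M[L3]=20
step 21: P1: load  L0  ⟶  SS  (L0)  txn=BusRd  M[L0]=20
step 22: P1: load  L1  ⟶  SS  (L1)  txn=∅  M[L1]=75
step 23: P0: load  L0  ⟶  SS  (L0)  txn=∅  M[L0]=20
step 24: P0: store L3 := 65  ⟶  MI  (L3)  txn=BusRdX+Flush  M[L3]=27

bus = BusRd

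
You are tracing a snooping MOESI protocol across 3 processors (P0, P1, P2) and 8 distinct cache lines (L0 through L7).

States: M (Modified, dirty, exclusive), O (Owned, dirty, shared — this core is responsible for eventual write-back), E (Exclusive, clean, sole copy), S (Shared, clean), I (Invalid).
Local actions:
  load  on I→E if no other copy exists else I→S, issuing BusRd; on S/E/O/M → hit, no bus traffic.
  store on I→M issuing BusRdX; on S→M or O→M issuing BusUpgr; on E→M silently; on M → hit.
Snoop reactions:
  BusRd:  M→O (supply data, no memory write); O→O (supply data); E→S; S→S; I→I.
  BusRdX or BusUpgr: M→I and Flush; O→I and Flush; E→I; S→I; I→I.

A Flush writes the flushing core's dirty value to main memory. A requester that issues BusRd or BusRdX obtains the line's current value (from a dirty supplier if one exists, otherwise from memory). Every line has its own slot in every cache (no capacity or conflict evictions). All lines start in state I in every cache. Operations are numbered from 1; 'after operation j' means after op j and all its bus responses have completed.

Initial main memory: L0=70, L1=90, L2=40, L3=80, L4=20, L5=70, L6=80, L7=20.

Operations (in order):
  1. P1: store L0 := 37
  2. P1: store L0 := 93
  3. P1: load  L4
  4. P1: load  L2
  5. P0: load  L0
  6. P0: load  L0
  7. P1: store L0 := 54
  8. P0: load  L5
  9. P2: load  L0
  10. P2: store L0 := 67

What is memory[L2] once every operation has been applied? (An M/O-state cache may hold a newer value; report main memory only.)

  op1 P1: store L0 := 37 → I/M/I on L0; bus BusRdX; mem=70
  op2 P1: store L0 := 93 → I/M/I on L0; bus (none); mem=70
  op3 P1: load  L4 → I/E/I on L4; bus BusRd; mem=20
  op4 P1: load  L2 → I/E/I on L2; bus BusRd; mem=40
  op5 P0: load  L0 → S/O/I on L0; bus BusRd; mem=70
  op6 P0: load  L0 → S/O/I on L0; bus (none); mem=70
  op7 P1: store L0 := 54 → I/M/I on L0; bus BusUpgr; mem=70
  op8 P0: load  L5 → E/I/I on L5; bus BusRd; mem=70
  op9 P2: load  L0 → I/O/S on L0; bus BusRd; mem=70
  op10 P2: store L0 := 67 → I/I/M on L0; bus BusUpgr Flush; mem=54

memory[L2] = 40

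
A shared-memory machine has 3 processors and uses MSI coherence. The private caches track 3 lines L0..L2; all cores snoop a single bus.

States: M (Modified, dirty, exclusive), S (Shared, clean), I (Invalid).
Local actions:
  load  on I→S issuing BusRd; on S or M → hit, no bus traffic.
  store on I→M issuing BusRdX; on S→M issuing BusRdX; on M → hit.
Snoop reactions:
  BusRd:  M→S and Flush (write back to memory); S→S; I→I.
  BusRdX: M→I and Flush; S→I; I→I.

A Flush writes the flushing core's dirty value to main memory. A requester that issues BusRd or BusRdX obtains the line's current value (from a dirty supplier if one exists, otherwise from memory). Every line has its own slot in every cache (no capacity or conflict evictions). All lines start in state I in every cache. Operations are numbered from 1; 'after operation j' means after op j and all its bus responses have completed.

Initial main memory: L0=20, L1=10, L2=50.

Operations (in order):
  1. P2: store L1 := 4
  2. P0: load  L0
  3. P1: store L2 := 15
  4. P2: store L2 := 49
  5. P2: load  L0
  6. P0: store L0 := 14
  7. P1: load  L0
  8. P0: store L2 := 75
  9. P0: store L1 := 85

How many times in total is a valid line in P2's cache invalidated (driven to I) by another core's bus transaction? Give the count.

[1] P2: store L1 := 4 | P0:I, P1:I, P2:M(4) | bus: BusRdX
[2] P0: load  L0 | P0:S(20), P1:I, P2:I | bus: BusRd
[3] P1: store L2 := 15 | P0:I, P1:M(15), P2:I | bus: BusRdX
[4] P2: store L2 := 49 | P0:I, P1:I, P2:M(49) | bus: BusRdX,Flush
[5] P2: load  L0 | P0:S(20), P1:I, P2:S(20) | bus: BusRd
[6] P0: store L0 := 14 | P0:M(14), P1:I, P2:I | bus: BusRdX
[7] P1: load  L0 | P0:S(14), P1:S(14), P2:I | bus: BusRd,Flush
[8] P0: store L2 := 75 | P0:M(75), P1:I, P2:I | bus: BusRdX,Flush
[9] P0: store L1 := 85 | P0:M(85), P1:I, P2:I | bus: BusRdX,Flush

invalidations = 3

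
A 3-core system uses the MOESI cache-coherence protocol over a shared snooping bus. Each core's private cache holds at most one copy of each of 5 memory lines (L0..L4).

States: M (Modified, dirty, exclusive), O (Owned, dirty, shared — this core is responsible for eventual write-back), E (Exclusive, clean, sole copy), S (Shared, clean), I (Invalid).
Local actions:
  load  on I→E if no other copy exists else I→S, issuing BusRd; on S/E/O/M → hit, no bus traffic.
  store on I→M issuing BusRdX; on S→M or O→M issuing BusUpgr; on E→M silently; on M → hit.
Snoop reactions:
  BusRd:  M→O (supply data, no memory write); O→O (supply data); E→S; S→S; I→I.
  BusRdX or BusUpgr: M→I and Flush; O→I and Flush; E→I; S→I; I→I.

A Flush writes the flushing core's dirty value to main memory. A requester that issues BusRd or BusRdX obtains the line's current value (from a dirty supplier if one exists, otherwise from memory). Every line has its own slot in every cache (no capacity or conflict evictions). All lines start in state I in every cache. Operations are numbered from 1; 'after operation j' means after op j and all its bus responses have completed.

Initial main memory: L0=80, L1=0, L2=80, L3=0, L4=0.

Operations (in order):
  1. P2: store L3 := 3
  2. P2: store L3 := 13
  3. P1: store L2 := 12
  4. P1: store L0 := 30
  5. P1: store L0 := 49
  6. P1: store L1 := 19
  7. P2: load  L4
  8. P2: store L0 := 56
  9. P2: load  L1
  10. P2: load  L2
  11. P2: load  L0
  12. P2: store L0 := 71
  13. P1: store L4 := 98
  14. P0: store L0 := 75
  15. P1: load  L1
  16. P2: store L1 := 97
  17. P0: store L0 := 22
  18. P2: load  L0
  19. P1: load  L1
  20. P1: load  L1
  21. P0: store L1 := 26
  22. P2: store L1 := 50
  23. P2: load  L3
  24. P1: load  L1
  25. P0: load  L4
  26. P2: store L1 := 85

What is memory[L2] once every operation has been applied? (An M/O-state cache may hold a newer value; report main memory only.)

1. P2: store L3 := 3  bus=[BusRdX]  L3: P0=I P1=I P2=M  mem[L3]=0
2. P2: store L3 := 13  bus=[-]  L3: P0=I P1=I P2=M  mem[L3]=0
3. P1: store L2 := 12  bus=[BusRdX]  L2: P0=I P1=M P2=I  mem[L2]=80
4. P1: store L0 := 30  bus=[BusRdX]  L0: P0=I P1=M P2=I  mem[L0]=80
5. P1: store L0 := 49  bus=[-]  L0: P0=I P1=M P2=I  mem[L0]=80
6. P1: store L1 := 19  bus=[BusRdX]  L1: P0=I P1=M P2=I  mem[L1]=0
7. P2: load  L4  bus=[BusRd]  L4: P0=I P1=I P2=E  mem[L4]=0
8. P2: store L0 := 56  bus=[BusRdX,Flush]  L0: P0=I P1=I P2=M  mem[L0]=49
9. P2: load  L1  bus=[BusRd]  L1: P0=I P1=O P2=S  mem[L1]=0
10. P2: load  L2  bus=[BusRd]  L2: P0=I P1=O P2=S  mem[L2]=80
11. P2: load  L0  bus=[-]  L0: P0=I P1=I P2=M  mem[L0]=49
12. P2: store L0 := 71  bus=[-]  L0: P0=I P1=I P2=M  mem[L0]=49
13. P1: store L4 := 98  bus=[BusRdX]  L4: P0=I P1=M P2=I  mem[L4]=0
14. P0: store L0 := 75  bus=[BusRdX,Flush]  L0: P0=M P1=I P2=I  mem[L0]=71
15. P1: load  L1  bus=[-]  L1: P0=I P1=O P2=S  mem[L1]=0
16. P2: store L1 := 97  bus=[BusUpgr,Flush]  L1: P0=I P1=I P2=M  mem[L1]=19
17. P0: store L0 := 22  bus=[-]  L0: P0=M P1=I P2=I  mem[L0]=71
18. P2: load  L0  bus=[BusRd]  L0: P0=O P1=I P2=S  mem[L0]=71
19. P1: load  L1  bus=[BusRd]  L1: P0=I P1=S P2=O  mem[L1]=19
20. P1: load  L1  bus=[-]  L1: P0=I P1=S P2=O  mem[L1]=19
21. P0: store L1 := 26  bus=[BusRdX,Flush]  L1: P0=M P1=I P2=I  mem[L1]=97
22. P2: store L1 := 50  bus=[BusRdX,Flush]  L1: P0=I P1=I P2=M  mem[L1]=26
23. P2: load  L3  bus=[-]  L3: P0=I P1=I P2=M  mem[L3]=0
24. P1: load  L1  bus=[BusRd]  L1: P0=I P1=S P2=O  mem[L1]=26
25. P0: load  L4  bus=[BusRd]  L4: P0=S P1=O P2=I  mem[L4]=0
26. P2: store L1 := 85  bus=[BusUpgr]  L1: P0=I P1=I P2=M  mem[L1]=26

memory[L2] = 80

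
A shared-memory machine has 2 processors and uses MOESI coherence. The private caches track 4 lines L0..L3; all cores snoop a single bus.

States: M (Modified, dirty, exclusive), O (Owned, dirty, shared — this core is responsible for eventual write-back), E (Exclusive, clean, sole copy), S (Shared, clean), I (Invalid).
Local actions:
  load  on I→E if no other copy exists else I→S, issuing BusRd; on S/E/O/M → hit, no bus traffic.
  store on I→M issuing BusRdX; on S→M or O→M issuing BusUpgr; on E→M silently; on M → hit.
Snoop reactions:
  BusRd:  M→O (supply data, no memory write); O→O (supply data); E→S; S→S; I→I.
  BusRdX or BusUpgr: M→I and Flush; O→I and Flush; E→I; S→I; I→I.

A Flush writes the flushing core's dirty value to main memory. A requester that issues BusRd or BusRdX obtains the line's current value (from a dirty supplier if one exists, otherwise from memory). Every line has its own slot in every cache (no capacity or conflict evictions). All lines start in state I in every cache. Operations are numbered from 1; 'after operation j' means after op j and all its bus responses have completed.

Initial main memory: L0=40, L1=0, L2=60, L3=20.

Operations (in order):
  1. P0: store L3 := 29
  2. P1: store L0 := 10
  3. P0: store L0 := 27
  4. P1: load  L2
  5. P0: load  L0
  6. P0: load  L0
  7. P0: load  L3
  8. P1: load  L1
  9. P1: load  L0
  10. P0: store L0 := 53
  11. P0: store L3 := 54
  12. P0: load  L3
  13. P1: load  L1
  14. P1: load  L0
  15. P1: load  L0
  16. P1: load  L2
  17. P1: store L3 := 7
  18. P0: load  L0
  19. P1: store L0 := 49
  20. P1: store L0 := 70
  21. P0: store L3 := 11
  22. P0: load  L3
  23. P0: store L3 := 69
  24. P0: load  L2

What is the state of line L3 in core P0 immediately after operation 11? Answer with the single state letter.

state = M

  op1 P0: store L3 := 29 → M/I on L3; bus BusRdX; mem=20
  op2 P1: store L0 := 10 → I/M on L0; bus BusRdX; mem=40
  op3 P0: store L0 := 27 → M/I on L0; bus BusRdX Flush; mem=10
  op4 P1: load  L2 → I/E on L2; bus BusRd; mem=60
  op5 P0: load  L0 → M/I on L0; bus (none); mem=10
  op6 P0: load  L0 → M/I on L0; bus (none); mem=10
  op7 P0: load  L3 → M/I on L3; bus (none); mem=20
  op8 P1: load  L1 → I/E on L1; bus BusRd; mem=0
  op9 P1: load  L0 → O/S on L0; bus BusRd; mem=10
  op10 P0: store L0 := 53 → M/I on L0; bus BusUpgr; mem=10
  op11 P0: store L3 := 54 → M/I on L3; bus (none); mem=20
  op12 P0: load  L3 → M/I on L3; bus (none); mem=20
  op13 P1: load  L1 → I/E on L1; bus (none); mem=0
  op14 P1: load  L0 → O/S on L0; bus BusRd; mem=10
  op15 P1: load  L0 → O/S on L0; bus (none); mem=10
  op16 P1: load  L2 → I/E on L2; bus (none); mem=60
  op17 P1: store L3 := 7 → I/M on L3; bus BusRdX Flush; mem=54
  op18 P0: load  L0 → O/S on L0; bus (none); mem=10
  op19 P1: store L0 := 49 → I/M on L0; bus BusUpgr Flush; mem=53
  op20 P1: store L0 := 70 → I/M on L0; bus (none); mem=53
  op21 P0: store L3 := 11 → M/I on L3; bus BusRdX Flush; mem=7
  op22 P0: load  L3 → M/I on L3; bus (none); mem=7
  op23 P0: store L3 := 69 → M/I on L3; bus (none); mem=7
  op24 P0: load  L2 → S/S on L2; bus BusRd; mem=60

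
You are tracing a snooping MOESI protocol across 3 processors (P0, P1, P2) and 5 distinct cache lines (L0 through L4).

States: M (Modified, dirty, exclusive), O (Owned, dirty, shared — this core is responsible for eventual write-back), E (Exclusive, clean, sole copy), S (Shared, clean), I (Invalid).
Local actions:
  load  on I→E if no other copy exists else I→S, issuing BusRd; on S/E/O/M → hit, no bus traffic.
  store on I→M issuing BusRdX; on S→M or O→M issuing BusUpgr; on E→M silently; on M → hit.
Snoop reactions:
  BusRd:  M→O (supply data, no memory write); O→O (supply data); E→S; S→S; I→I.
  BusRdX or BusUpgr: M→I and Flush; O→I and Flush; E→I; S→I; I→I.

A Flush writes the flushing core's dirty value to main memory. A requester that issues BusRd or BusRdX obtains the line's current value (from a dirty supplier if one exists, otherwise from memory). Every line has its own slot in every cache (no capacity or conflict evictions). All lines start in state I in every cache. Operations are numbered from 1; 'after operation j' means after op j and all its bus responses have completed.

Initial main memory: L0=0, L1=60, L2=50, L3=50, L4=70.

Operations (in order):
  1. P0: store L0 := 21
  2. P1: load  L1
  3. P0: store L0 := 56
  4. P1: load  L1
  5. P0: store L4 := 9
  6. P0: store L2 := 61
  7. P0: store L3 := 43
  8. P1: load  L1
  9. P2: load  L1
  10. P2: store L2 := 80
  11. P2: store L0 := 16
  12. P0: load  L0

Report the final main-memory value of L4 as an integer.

[1] P0: store L0 := 21 | P0:M(21), P1:I, P2:I | bus: BusRdX
[2] P1: load  L1 | P0:I, P1:E(60), P2:I | bus: BusRd
[3] P0: store L0 := 56 | P0:M(56), P1:I, P2:I | bus: none
[4] P1: load  L1 | P0:I, P1:E(60), P2:I | bus: none
[5] P0: store L4 := 9 | P0:M(9), P1:I, P2:I | bus: BusRdX
[6] P0: store L2 := 61 | P0:M(61), P1:I, P2:I | bus: BusRdX
[7] P0: store L3 := 43 | P0:M(43), P1:I, P2:I | bus: BusRdX
[8] P1: load  L1 | P0:I, P1:E(60), P2:I | bus: none
[9] P2: load  L1 | P0:I, P1:S(60), P2:S(60) | bus: BusRd
[10] P2: store L2 := 80 | P0:I, P1:I, P2:M(80) | bus: BusRdX,Flush
[11] P2: store L0 := 16 | P0:I, P1:I, P2:M(16) | bus: BusRdX,Flush
[12] P0: load  L0 | P0:S(16), P1:I, P2:O(16) | bus: BusRd

memory[L4] = 70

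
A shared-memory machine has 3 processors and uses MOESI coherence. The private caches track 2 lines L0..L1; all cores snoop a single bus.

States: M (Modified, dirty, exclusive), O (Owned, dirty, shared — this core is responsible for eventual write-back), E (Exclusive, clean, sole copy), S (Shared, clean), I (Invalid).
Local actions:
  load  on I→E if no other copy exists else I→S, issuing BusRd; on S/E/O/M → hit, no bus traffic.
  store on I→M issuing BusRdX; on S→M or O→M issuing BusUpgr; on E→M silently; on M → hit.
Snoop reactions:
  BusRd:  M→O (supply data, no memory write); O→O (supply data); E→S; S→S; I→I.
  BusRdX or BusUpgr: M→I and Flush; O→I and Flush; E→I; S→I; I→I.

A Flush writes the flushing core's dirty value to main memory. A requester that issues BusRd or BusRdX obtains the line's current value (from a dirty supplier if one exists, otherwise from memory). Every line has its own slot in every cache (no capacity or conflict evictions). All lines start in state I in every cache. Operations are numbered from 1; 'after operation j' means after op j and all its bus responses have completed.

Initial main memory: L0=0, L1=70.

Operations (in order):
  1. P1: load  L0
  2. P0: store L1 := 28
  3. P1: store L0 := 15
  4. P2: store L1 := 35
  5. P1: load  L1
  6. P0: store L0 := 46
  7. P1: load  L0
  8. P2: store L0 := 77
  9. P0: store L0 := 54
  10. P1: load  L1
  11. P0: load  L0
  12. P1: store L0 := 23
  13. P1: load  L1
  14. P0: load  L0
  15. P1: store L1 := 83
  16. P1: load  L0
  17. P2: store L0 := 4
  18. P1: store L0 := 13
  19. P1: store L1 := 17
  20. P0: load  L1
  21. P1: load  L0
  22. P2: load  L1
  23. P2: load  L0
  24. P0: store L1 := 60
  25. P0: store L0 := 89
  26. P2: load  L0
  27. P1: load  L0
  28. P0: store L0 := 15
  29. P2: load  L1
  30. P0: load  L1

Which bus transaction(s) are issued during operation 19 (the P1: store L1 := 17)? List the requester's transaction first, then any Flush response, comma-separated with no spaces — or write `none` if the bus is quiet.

bus = none

[1] P1: load  L0 | P0:I, P1:E(0), P2:I | bus: BusRd
[2] P0: store L1 := 28 | P0:M(28), P1:I, P2:I | bus: BusRdX
[3] P1: store L0 := 15 | P0:I, P1:M(15), P2:I | bus: none
[4] P2: store L1 := 35 | P0:I, P1:I, P2:M(35) | bus: BusRdX,Flush
[5] P1: load  L1 | P0:I, P1:S(35), P2:O(35) | bus: BusRd
[6] P0: store L0 := 46 | P0:M(46), P1:I, P2:I | bus: BusRdX,Flush
[7] P1: load  L0 | P0:O(46), P1:S(46), P2:I | bus: BusRd
[8] P2: store L0 := 77 | P0:I, P1:I, P2:M(77) | bus: BusRdX,Flush
[9] P0: store L0 := 54 | P0:M(54), P1:I, P2:I | bus: BusRdX,Flush
[10] P1: load  L1 | P0:I, P1:S(35), P2:O(35) | bus: none
[11] P0: load  L0 | P0:M(54), P1:I, P2:I | bus: none
[12] P1: store L0 := 23 | P0:I, P1:M(23), P2:I | bus: BusRdX,Flush
[13] P1: load  L1 | P0:I, P1:S(35), P2:O(35) | bus: none
[14] P0: load  L0 | P0:S(23), P1:O(23), P2:I | bus: BusRd
[15] P1: store L1 := 83 | P0:I, P1:M(83), P2:I | bus: BusUpgr,Flush
[16] P1: load  L0 | P0:S(23), P1:O(23), P2:I | bus: none
[17] P2: store L0 := 4 | P0:I, P1:I, P2:M(4) | bus: BusRdX,Flush
[18] P1: store L0 := 13 | P0:I, P1:M(13), P2:I | bus: BusRdX,Flush
[19] P1: store L1 := 17 | P0:I, P1:M(17), P2:I | bus: none
[20] P0: load  L1 | P0:S(17), P1:O(17), P2:I | bus: BusRd
[21] P1: load  L0 | P0:I, P1:M(13), P2:I | bus: none
[22] P2: load  L1 | P0:S(17), P1:O(17), P2:S(17) | bus: BusRd
[23] P2: load  L0 | P0:I, P1:O(13), P2:S(13) | bus: BusRd
[24] P0: store L1 := 60 | P0:M(60), P1:I, P2:I | bus: BusUpgr,Flush
[25] P0: store L0 := 89 | P0:M(89), P1:I, P2:I | bus: BusRdX,Flush
[26] P2: load  L0 | P0:O(89), P1:I, P2:S(89) | bus: BusRd
[27] P1: load  L0 | P0:O(89), P1:S(89), P2:S(89) | bus: BusRd
[28] P0: store L0 := 15 | P0:M(15), P1:I, P2:I | bus: BusUpgr
[29] P2: load  L1 | P0:O(60), P1:I, P2:S(60) | bus: BusRd
[30] P0: load  L1 | P0:O(60), P1:I, P2:S(60) | bus: none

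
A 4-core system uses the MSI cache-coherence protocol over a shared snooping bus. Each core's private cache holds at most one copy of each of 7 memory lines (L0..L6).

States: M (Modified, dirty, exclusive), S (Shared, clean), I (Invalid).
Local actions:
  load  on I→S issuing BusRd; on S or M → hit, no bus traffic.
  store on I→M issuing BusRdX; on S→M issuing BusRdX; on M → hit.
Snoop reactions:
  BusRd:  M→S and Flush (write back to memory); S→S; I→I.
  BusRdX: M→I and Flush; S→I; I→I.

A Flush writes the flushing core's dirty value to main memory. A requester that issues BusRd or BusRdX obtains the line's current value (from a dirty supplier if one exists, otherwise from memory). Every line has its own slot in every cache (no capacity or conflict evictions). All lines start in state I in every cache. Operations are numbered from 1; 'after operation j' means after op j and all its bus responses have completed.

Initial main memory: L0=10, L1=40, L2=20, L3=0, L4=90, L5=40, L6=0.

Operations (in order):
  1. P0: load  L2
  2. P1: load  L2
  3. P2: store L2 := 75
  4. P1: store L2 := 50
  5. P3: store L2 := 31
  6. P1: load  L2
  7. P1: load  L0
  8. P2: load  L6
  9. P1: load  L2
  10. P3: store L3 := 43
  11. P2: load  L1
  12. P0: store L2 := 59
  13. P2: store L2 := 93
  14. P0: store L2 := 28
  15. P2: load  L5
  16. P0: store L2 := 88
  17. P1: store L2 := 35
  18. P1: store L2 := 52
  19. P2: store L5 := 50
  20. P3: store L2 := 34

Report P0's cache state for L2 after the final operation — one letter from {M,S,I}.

state = I

[1] P0: load  L2 | P0:S(20), P1:I, P2:I, P3:I | bus: BusRd
[2] P1: load  L2 | P0:S(20), P1:S(20), P2:I, P3:I | bus: BusRd
[3] P2: store L2 := 75 | P0:I, P1:I, P2:M(75), P3:I | bus: BusRdX
[4] P1: store L2 := 50 | P0:I, P1:M(50), P2:I, P3:I | bus: BusRdX,Flush
[5] P3: store L2 := 31 | P0:I, P1:I, P2:I, P3:M(31) | bus: BusRdX,Flush
[6] P1: load  L2 | P0:I, P1:S(31), P2:I, P3:S(31) | bus: BusRd,Flush
[7] P1: load  L0 | P0:I, P1:S(10), P2:I, P3:I | bus: BusRd
[8] P2: load  L6 | P0:I, P1:I, P2:S(0), P3:I | bus: BusRd
[9] P1: load  L2 | P0:I, P1:S(31), P2:I, P3:S(31) | bus: none
[10] P3: store L3 := 43 | P0:I, P1:I, P2:I, P3:M(43) | bus: BusRdX
[11] P2: load  L1 | P0:I, P1:I, P2:S(40), P3:I | bus: BusRd
[12] P0: store L2 := 59 | P0:M(59), P1:I, P2:I, P3:I | bus: BusRdX
[13] P2: store L2 := 93 | P0:I, P1:I, P2:M(93), P3:I | bus: BusRdX,Flush
[14] P0: store L2 := 28 | P0:M(28), P1:I, P2:I, P3:I | bus: BusRdX,Flush
[15] P2: load  L5 | P0:I, P1:I, P2:S(40), P3:I | bus: BusRd
[16] P0: store L2 := 88 | P0:M(88), P1:I, P2:I, P3:I | bus: none
[17] P1: store L2 := 35 | P0:I, P1:M(35), P2:I, P3:I | bus: BusRdX,Flush
[18] P1: store L2 := 52 | P0:I, P1:M(52), P2:I, P3:I | bus: none
[19] P2: store L5 := 50 | P0:I, P1:I, P2:M(50), P3:I | bus: BusRdX
[20] P3: store L2 := 34 | P0:I, P1:I, P2:I, P3:M(34) | bus: BusRdX,Flush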